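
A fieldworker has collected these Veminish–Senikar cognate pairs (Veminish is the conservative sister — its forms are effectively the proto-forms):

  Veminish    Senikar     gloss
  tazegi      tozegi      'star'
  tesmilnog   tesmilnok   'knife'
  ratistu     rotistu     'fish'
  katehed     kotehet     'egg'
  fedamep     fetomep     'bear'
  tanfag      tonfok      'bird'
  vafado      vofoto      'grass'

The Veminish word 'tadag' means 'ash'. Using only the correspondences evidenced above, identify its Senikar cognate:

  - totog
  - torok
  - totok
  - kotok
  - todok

tazegi ~ tozegi, ratistu ~ rotistu — Veminish a corresponds to Senikar o after a consonant, before a consonant other than r, m, n, p, b, f, v.
fedamep ~ fetomep — Veminish d corresponds to Senikar t between vowels (before a back vowel).
tesmilnog ~ tesmilnok, tanfag ~ tonfok — Veminish g corresponds to Senikar k word-finally.
Applying these to Veminish 'tadag':
  tadag → todag   (a→o after a consonant, before a consonant other than r, m, n, p, b, f, v)
  todag → totag   (d→t between vowels (before a back vowel))
  totag → totog   (a→o after a consonant, before a consonant other than r, m, n, p, b, f, v)
  totog → totok   (g→k word-finally)
So the Senikar cognate is 'totok'.

totok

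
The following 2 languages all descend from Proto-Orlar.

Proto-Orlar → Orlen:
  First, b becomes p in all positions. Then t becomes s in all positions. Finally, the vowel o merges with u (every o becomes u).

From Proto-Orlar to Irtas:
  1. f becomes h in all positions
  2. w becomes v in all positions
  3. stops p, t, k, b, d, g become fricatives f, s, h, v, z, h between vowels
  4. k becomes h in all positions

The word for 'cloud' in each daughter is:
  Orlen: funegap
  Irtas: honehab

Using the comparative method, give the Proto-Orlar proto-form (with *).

*fonegab

Position 5: Orlen has g, Irtas has h. Orlen preserves g here (none of its changes turn any other segment into g), so the proto-segment is *g.
Position 2: Orlen has u, Irtas has o. Irtas preserves o here (none of its changes turn any other segment into o), so the proto-segment is *o.
Continuing position by position gives *fonegab; check it forward:
Orlen: *fonegab
  fonegab → fonegap   [unconditioned shift]
  fonegap (rule 2 does not apply)
  fonegap → funegap   [vowel merger]
  giving Orlen funegap.
Irtas: *fonegab > honegab > honehab  (by unconditioned shift, intervocalic lenition)
No other proto-form is consistent with every reflex, so the reconstruction is *fonegab.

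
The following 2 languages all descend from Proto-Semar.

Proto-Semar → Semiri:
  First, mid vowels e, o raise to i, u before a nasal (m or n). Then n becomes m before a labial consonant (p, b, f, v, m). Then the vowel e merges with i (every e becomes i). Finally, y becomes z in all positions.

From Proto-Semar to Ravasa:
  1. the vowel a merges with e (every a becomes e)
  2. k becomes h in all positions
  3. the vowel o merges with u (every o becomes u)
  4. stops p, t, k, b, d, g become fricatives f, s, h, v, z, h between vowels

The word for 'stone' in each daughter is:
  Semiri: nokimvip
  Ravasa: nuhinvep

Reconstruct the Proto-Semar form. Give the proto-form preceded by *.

Position 2: Semiri has o, Ravasa has u. Semiri preserves o here (none of its changes turn any other segment into o), so the proto-segment is *o.
Position 3: Semiri has k, Ravasa has h. Semiri preserves k here (none of its changes turn any other segment into k), so the proto-segment is *k.
This points to *nokinvep. Verify forward in each daughter:
Semiri: start from *nokinvep.
  rule 1: no change — nokinvep
  rule 2 (nasal place assimilation): nokinvep → nokimvep
  rule 3 (vowel merger): nokimvep → nokimvip
  rule 4: no change — nokimvip
  ⇒ Semiri nokimvip
Ravasa: *nokinvep
  nokinvep (rule 1 does not apply)
  nokinvep → nohinvep   [unconditioned shift]
  nohinvep → nuhinvep   [vowel merger]
  nuhinvep (rule 4 does not apply)
  giving Ravasa nuhinvep.
No other proto-form is consistent with every reflex, so the reconstruction is *nokinvep.

*nokinvep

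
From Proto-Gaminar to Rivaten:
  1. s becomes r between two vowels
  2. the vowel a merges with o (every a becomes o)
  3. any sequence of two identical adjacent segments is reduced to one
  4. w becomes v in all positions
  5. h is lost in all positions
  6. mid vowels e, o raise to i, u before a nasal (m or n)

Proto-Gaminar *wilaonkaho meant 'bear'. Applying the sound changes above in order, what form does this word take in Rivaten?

Rivaten: *wilaonkaho > wiloonkoho > wilonkoho > vilonkoho > vilonkoo > vilunkoo  (by vowel merger, degemination, unconditioned shift, h-loss, pre-nasal raising)

vilunkoo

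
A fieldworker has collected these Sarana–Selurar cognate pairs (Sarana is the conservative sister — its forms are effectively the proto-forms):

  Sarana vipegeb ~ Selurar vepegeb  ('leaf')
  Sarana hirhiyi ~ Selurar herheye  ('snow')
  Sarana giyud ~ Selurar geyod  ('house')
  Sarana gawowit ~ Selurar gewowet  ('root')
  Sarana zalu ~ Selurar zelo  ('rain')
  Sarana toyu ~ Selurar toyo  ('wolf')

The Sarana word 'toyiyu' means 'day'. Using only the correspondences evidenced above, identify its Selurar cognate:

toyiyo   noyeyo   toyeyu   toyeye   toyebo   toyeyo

hirhiyi ~ herheye, giyud ~ geyod — Sarana i corresponds to Selurar e after a consonant, before a consonant other than r, m, n, p, b, f, v.
zalu ~ zelo, toyu ~ toyo — Sarana u corresponds to Selurar o word-finally.
Applying these to Sarana 'toyiyu':
  toyiyu → toyeyu   (i→e after a consonant, before a consonant other than r, m, n, p, b, f, v)
  toyeyu → toyeyo   (u→o word-finally)
So the Selurar cognate is 'toyeyo'.

toyeyo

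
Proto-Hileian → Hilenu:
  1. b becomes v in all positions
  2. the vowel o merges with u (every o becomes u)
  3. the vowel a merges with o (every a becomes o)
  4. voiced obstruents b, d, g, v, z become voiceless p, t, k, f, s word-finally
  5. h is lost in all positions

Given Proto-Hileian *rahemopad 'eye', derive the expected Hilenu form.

Hilenu: start from *rahemopad.
  rule 1: no change — rahemopad
  rule 2 (vowel merger): rahemopad → rahemupad
  rule 3 (vowel merger): rahemupad → rohemupod
  rule 4 (final devoicing): rohemupod → rohemupot
  rule 5 (h-loss): rohemupot → roemupot
  ⇒ Hilenu roemupot

roemupot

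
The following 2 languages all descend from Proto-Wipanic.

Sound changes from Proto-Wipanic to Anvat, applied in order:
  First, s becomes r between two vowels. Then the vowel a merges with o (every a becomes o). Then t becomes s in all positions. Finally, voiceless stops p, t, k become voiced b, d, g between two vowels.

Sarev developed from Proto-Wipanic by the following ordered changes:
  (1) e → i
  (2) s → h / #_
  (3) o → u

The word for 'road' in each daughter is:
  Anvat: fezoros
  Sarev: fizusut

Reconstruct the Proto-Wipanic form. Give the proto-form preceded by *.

*fezosot

Position 2: Anvat has e, Sarev has i. Anvat preserves e here (none of its changes turn any other segment into e), so the proto-segment is *e.
Position 7: Anvat has s, Sarev has t. Sarev preserves t here (none of its changes turn any other segment into t), so the proto-segment is *t.
Position 5: Anvat has r, Sarev has s. Sarev preserves s here (none of its changes turn any other segment into s), so the proto-segment is *s.
Continuing position by position gives *fezosot; check it forward:
Anvat: *fezosot
  fezosot → fezorot   [rhotacism]
  fezorot (rule 2 does not apply)
  fezorot → fezoros   [unconditioned shift]
  fezoros (rule 4 does not apply)
  giving Anvat fezoros.
Sarev: *fezosot > fizosot > fizusut  (by vowel merger, vowel merger)
*fezosot is the unique common source.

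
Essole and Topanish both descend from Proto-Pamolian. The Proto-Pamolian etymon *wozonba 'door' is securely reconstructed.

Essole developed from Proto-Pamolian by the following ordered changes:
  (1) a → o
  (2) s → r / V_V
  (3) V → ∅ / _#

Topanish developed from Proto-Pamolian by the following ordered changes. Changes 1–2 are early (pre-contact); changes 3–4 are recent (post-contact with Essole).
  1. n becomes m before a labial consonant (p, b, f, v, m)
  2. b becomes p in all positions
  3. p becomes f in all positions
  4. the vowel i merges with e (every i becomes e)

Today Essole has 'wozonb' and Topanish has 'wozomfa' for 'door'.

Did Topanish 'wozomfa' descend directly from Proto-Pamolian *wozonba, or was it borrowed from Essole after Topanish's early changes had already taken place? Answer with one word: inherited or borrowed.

If inherited, *wozonba would pass through all of Topanish's changes:
Topanish: *wozonba
  wozonba → wozomba   [nasal place assimilation]
  wozomba → wozompa   [unconditioned shift]
  wozompa → wozomfa   [unconditioned shift]
  wozomfa (rule 4 does not apply)
  giving Topanish wozomfa.
If borrowed from Essole 'wozonb' after the early changes, it would undergo only the recent ones:
  rule 3 (unconditioned shift): no change (wozonb)
  rule 4 (vowel merger): no change (wozonb)
  ⇒ as a loan: wozonb
Topanish 'wozomfa' matches the inherited outcome exactly, so it is an inherited cognate, not a loan.

inherited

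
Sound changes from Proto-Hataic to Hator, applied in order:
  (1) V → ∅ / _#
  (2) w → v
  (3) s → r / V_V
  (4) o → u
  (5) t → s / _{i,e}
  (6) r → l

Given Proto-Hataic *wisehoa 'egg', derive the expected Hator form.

Hator: *wisehoa
  wisehoa → wiseho   [apocope]
  wiseho → viseho   [unconditioned shift]
  viseho → vireho   [rhotacism]
  vireho → virehu   [vowel merger]
  virehu (rule 5 does not apply)
  virehu → vilehu   [unconditioned shift]
  giving Hator vilehu.

vilehu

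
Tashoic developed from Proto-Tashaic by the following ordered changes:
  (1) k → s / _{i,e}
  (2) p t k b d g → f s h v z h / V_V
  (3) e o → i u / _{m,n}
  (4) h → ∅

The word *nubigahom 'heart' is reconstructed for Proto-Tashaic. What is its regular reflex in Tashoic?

nuviaum

Tashoic: *nubigahom > nuvihahom > nuvihahum > nuviaum  (by intervocalic lenition, pre-nasal raising, h-loss)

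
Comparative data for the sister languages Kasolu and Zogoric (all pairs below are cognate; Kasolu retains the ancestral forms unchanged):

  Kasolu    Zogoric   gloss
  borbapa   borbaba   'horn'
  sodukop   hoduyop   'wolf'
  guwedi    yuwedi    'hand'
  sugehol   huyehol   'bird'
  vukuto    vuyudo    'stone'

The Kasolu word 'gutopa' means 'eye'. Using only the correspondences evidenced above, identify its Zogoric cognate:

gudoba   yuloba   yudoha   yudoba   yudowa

guwedi ~ yuwedi — Kasolu g corresponds to Zogoric y word-initially before a back vowel.
vukuto ~ vuyudo — Kasolu t corresponds to Zogoric d between vowels (before a back vowel).
borbapa ~ borbaba — Kasolu p corresponds to Zogoric b between vowels (before a back vowel).
Applying these to Kasolu 'gutopa':
  gutopa → yutopa   (g→y word-initially before a back vowel)
  yutopa → yudopa   (t→d between vowels (before a back vowel))
  yudopa → yudoba   (p→b between vowels (before a back vowel))
So the Zogoric cognate is 'yudoba'.

yudoba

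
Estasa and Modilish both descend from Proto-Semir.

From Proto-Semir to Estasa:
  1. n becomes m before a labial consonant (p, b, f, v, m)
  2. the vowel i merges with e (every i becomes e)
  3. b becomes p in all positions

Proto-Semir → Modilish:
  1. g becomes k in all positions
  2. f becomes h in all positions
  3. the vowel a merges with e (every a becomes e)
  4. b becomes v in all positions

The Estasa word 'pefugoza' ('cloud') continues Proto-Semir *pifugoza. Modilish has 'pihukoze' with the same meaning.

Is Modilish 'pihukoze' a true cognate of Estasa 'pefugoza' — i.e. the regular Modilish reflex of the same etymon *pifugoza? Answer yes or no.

Derive the expected Modilish reflex of *pifugoza:
Modilish: *pifugoza > pifukoza > pihukoza > pihukoze  (by unconditioned shift, unconditioned shift, vowel merger)
Modilish 'pihukoze' matches the regular reflex exactly, so the pair is cognate.

yes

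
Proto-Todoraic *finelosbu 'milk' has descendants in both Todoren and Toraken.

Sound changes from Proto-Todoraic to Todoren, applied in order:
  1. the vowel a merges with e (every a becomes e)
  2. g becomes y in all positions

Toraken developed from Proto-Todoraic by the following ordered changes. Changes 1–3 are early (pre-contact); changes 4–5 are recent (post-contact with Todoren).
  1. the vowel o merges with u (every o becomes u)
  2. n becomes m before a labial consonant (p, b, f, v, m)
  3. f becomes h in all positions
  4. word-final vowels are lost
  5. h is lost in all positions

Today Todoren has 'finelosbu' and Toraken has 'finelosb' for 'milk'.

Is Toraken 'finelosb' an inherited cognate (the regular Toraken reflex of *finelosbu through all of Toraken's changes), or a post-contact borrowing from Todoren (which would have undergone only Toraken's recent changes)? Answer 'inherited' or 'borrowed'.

borrowed

If inherited, *finelosbu would pass through all of Toraken's changes:
Toraken: *finelosbu
  finelosbu → finelusbu   [vowel merger]
  finelusbu (rule 2 does not apply)
  finelusbu → hinelusbu   [unconditioned shift]
  hinelusbu → hinelusb   [apocope]
  hinelusb → inelusb   [h-loss]
  giving Toraken inelusb.
If borrowed from Todoren 'finelosbu' after the early changes, it would undergo only the recent ones:
  rule 4 (apocope): finelosbu → finelosb
  rule 5 (h-loss): no change (finelosb)
  ⇒ as a loan: finelosb
Toraken 'finelosb' matches the loan outcome 'finelosb', not the inherited 'inelusb' — it skipped the early Toraken changes, so it was borrowed from Todoren.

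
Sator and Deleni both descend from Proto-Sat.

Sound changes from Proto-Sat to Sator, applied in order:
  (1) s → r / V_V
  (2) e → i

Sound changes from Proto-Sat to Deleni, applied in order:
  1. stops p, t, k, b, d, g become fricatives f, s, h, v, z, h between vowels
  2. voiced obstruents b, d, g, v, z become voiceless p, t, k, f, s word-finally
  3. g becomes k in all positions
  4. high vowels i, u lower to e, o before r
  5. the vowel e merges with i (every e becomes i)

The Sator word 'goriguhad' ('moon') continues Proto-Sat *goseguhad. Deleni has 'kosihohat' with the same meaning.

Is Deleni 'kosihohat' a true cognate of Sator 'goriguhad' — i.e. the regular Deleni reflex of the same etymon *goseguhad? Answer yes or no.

Derive the expected Deleni reflex of *goseguhad:
Deleni: *goseguhad
  goseguhad → gosehuhad   [intervocalic lenition]
  gosehuhad → gosehuhat   [final devoicing]
  gosehuhat → kosehuhat   [unconditioned shift]
  kosehuhat (rule 4 does not apply)
  kosehuhat → kosihuhat   [vowel merger]
  giving Deleni kosihuhat.
The regular Deleni reflex would be 'kosihuhat', but the attested form is 'kosihohat'. The correspondence is irregular, so they are not cognates (the Deleni form has a different source).

no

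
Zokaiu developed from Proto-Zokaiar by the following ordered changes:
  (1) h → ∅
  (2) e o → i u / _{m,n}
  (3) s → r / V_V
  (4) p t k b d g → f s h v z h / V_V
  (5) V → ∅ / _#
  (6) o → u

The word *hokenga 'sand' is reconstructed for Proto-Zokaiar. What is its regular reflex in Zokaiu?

uhing

Zokaiu: *hokenga > okenga > okinga > ohinga > ohing > uhing  (by h-loss, pre-nasal raising, intervocalic lenition, apocope, vowel merger)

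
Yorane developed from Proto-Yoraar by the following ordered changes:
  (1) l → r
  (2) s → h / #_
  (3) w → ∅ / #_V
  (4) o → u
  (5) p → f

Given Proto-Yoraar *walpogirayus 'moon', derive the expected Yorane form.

arfugirayus

Yorane: start from *walpogirayus.
  rule 1 (unconditioned shift): walpogirayus → warpogirayus
  rule 2: no change — warpogirayus
  rule 3 (glide loss): warpogirayus → arpogirayus
  rule 4 (vowel merger): arpogirayus → arpugirayus
  rule 5 (unconditioned shift): arpugirayus → arfugirayus
  ⇒ Yorane arfugirayus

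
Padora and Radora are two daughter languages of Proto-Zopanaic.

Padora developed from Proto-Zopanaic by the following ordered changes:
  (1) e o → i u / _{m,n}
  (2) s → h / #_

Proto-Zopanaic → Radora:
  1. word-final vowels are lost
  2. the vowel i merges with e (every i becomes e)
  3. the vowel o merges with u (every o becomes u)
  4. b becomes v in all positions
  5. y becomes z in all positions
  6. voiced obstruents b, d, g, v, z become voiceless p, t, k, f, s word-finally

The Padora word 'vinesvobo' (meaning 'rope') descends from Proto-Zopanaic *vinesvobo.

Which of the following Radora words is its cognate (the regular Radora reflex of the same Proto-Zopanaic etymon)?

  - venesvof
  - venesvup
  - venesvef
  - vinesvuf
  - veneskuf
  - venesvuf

venesvuf

Radora: *vinesvobo > vinesvob > venesvob > venesvub > venesvuv > venesvuf  (by apocope, vowel merger, vowel merger, unconditioned shift, final devoicing)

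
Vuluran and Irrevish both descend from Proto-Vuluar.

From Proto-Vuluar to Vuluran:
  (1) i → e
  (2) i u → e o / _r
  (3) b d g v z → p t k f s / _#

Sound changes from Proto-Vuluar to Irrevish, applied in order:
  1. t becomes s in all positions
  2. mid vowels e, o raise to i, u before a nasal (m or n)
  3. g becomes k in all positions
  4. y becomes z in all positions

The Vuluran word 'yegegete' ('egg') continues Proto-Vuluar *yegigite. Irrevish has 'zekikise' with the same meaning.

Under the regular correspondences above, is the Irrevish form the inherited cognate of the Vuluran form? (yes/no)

yes

Derive the expected Irrevish reflex of *yegigite:
Irrevish: start from *yegigite.
  rule 1 (unconditioned shift): yegigite → yegigise
  rule 2: no change — yegigise
  rule 3 (unconditioned shift): yegigise → yekikise
  rule 4 (unconditioned shift): yekikise → zekikise
  ⇒ Irrevish zekikise
Irrevish 'zekikise' matches the regular reflex exactly, so the pair is cognate.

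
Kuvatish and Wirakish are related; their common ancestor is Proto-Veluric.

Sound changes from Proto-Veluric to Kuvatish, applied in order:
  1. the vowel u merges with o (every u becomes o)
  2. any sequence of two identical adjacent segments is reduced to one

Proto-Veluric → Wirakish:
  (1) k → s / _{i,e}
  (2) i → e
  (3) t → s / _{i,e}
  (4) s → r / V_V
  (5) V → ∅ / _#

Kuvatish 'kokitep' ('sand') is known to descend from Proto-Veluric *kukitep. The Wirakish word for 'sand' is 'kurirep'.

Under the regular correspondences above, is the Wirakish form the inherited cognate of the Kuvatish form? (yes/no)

Derive the expected Wirakish reflex of *kukitep:
Wirakish: start from *kukitep.
  rule 1 (palatalisation): kukitep → kusitep
  rule 2 (vowel merger): kusitep → kusetep
  rule 3 (palatalisation): kusetep → kusesep
  rule 4 (rhotacism): kusesep → kurerep
  rule 5: no change — kurerep
  ⇒ Wirakish kurerep
The regular Wirakish reflex would be 'kurerep', but the attested form is 'kurirep'. The correspondence is irregular, so they are not cognates (the Wirakish form has a different source).

no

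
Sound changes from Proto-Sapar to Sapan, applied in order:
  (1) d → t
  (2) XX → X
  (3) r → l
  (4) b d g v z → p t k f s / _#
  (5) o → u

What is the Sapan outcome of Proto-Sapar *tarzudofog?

Sapan: *tarzudofog
  tarzudofog → tarzutofog   [unconditioned shift]
  tarzutofog (rule 2 does not apply)
  tarzutofog → talzutofog   [unconditioned shift]
  talzutofog → talzutofok   [final devoicing]
  talzutofok → talzutufuk   [vowel merger]
  giving Sapan talzutufuk.

talzutufuk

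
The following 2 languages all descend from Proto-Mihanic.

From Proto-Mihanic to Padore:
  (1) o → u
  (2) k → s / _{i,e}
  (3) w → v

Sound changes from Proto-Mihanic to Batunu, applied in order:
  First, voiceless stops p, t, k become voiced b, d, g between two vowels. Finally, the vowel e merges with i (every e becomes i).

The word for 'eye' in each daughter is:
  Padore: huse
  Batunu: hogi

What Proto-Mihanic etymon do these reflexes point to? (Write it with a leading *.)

*hoke

Position 4: Padore has e, Batunu has i. Padore preserves e here (none of its changes turn any other segment into e), so the proto-segment is *e.
Position 2: Padore has u, Batunu has o. Batunu preserves o here (none of its changes turn any other segment into o), so the proto-segment is *o.
Position 3: Padore has s, Batunu has g. Taking the neighbouring segments as reconstructed: Padore s could go back to *k or *s; Batunu g could go back to *k or *g — the one source consistent with every daughter is *k.
The remaining positions agree across the daughters. Check the candidate against every language:
Padore: *hoke > huke > huse  (by vowel merger, palatalisation)
Batunu: start from *hoke.
  rule 1 (intervocalic voicing): hoke → hoge
  rule 2 (vowel merger): hoge → hogi
  ⇒ Batunu hogi
*hoke is the unique common source.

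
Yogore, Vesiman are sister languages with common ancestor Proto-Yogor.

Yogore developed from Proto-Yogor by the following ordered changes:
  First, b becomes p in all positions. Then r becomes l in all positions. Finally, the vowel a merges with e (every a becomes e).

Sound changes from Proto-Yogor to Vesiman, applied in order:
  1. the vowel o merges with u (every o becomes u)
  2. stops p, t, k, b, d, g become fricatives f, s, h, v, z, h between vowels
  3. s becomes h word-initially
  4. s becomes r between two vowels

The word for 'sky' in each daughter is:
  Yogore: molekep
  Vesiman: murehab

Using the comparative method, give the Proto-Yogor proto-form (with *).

*morekab

Position 3: Yogore has l, Vesiman has r. Taking the neighbouring segments as reconstructed: Yogore l could go back to *l or *r; Vesiman r could go back to *t or *s or *r — the one source consistent with every daughter is *r.
Position 2: Yogore has o, Vesiman has u. Yogore preserves o here (none of its changes turn any other segment into o), so the proto-segment is *o.
This points to *morekab. Verify forward in each daughter:
Yogore: start from *morekab.
  rule 1 (unconditioned shift): morekab → morekap
  rule 2 (unconditioned shift): morekap → molekap
  rule 3 (vowel merger): molekap → molekep
  ⇒ Yogore molekep
Vesiman: *morekab > murekab > murehab  (by vowel merger, intervocalic lenition)
No other proto-form is consistent with every reflex, so the reconstruction is *morekab.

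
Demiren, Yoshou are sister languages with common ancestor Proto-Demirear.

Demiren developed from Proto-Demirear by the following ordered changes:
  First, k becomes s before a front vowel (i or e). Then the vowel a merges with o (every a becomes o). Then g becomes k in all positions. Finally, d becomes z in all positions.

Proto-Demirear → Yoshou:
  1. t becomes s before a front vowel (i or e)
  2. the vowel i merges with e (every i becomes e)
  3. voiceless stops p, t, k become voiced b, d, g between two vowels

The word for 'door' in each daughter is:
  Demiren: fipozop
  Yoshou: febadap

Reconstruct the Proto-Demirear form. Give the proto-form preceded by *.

*fipadap

Position 3: Demiren has p, Yoshou has b. Demiren preserves p here (none of its changes turn any other segment into p), so the proto-segment is *p.
Position 5: Demiren has z, Yoshou has d. Taking the neighbouring segments as reconstructed: Demiren z could go back to *d or *z; Yoshou d could go back to *t or *d — the one source consistent with every daughter is *d.
Position 6: Demiren has o, Yoshou has a. Yoshou preserves a here (none of its changes turn any other segment into a), so the proto-segment is *a.
Verify the candidate proto-form against each daughter:
Demiren: *fipadap > fipodop > fipozop  (by vowel merger, unconditioned shift)
Yoshou: *fipadap
  fipadap (rule 1 does not apply)
  fipadap → fepadap   [vowel merger]
  fepadap → febadap   [intervocalic voicing]
  giving Yoshou febadap.
No other proto-form is consistent with every reflex, so the reconstruction is *fipadap.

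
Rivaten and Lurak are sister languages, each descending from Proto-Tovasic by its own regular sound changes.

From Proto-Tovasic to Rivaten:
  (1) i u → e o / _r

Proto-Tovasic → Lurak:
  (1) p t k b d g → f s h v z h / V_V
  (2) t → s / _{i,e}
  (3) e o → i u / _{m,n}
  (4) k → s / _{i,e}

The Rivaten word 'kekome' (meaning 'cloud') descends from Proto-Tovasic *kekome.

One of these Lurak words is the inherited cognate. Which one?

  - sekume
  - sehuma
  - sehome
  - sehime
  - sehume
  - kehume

Lurak: *kekome > kehome > kehume > sehume  (by intervocalic lenition, pre-nasal raising, palatalisation)
Only 'sehume' matches the regular Lurak development of *kekome.

sehume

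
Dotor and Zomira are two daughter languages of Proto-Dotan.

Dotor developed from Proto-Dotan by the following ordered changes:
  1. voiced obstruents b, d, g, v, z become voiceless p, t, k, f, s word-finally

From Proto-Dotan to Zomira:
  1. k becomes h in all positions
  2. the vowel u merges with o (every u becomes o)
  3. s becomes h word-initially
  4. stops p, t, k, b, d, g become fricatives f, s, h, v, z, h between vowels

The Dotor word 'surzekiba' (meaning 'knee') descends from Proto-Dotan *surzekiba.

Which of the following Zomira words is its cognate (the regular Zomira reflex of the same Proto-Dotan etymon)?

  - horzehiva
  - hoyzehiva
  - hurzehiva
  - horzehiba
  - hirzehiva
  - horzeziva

horzehiva

Zomira: *surzekiba > surzehiba > sorzehiba > horzehiba > horzehiva  (by unconditioned shift, vowel merger, debuccalisation, intervocalic lenition)
Only 'horzehiva' matches the regular Zomira development of *surzekiba.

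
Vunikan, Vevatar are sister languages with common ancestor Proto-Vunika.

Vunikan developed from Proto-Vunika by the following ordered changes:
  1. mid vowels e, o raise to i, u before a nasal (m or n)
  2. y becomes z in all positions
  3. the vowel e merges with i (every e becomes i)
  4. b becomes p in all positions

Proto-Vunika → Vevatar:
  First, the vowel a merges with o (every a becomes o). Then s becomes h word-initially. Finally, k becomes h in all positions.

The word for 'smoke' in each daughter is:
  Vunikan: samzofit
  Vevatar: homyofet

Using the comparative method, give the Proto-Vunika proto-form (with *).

*samyofet

Position 4: Vunikan has z, Vevatar has y. Vevatar preserves y here (none of its changes turn any other segment into y), so the proto-segment is *y.
Position 7: Vunikan has i, Vevatar has e. Vevatar preserves e here (none of its changes turn any other segment into e), so the proto-segment is *e.
Verify the candidate proto-form against each daughter:
Vunikan: *samyofet
  samyofet (rule 1 does not apply)
  samyofet → samzofet   [unconditioned shift]
  samzofet → samzofit   [vowel merger]
  samzofit (rule 4 does not apply)
  giving Vunikan samzofit.
Vevatar: start from *samyofet.
  rule 1 (vowel merger): samyofet → somyofet
  rule 2 (debuccalisation): somyofet → homyofet
  rule 3: no change — homyofet
  ⇒ Vevatar homyofet
*samyofet is the unique common source.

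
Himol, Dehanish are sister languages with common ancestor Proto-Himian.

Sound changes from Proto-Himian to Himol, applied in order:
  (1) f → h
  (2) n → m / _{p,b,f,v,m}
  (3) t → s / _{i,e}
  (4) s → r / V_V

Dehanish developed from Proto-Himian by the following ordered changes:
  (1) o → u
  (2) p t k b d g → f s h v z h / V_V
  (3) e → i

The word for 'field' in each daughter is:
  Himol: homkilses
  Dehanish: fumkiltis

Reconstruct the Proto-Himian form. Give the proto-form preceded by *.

Position 7: Himol has s, Dehanish has t. Dehanish preserves t here (none of its changes turn any other segment into t), so the proto-segment is *t.
Position 1: Himol has h, Dehanish has f. Taking the neighbouring segments as reconstructed: Himol h could go back to *f or *h; Dehanish f can only go back to *f — the one source consistent with every daughter is *f.
Continuing position by position gives *fomkiltes; check it forward:
Himol: *fomkiltes
  fomkiltes → homkiltes   [unconditioned shift]
  homkiltes (rule 2 does not apply)
  homkiltes → homkilses   [palatalisation]
  homkilses (rule 4 does not apply)
  giving Himol homkilses.
Dehanish: *fomkiltes
  fomkiltes → fumkiltes   [vowel merger]
  fumkiltes (rule 2 does not apply)
  fumkiltes → fumkiltis   [vowel merger]
  giving Dehanish fumkiltis.
No other proto-form is consistent with every reflex, so the reconstruction is *fomkiltes.

*fomkiltes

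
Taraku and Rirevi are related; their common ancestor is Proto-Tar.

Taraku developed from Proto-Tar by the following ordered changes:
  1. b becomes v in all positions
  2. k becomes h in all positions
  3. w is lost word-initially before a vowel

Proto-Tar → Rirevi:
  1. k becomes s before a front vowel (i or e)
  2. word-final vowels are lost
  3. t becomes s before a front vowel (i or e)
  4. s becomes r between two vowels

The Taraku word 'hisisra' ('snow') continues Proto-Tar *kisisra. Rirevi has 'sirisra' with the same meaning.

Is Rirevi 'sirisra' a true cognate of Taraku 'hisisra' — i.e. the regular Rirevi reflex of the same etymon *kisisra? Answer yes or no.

Derive the expected Rirevi reflex of *kisisra:
Rirevi: *kisisra
  kisisra → sisisra   [palatalisation]
  sisisra → sisisr   [apocope]
  sisisr (rule 3 does not apply)
  sisisr → sirisr   [rhotacism]
  giving Rirevi sirisr.
The regular Rirevi reflex would be 'sirisr', but the attested form is 'sirisra'. The correspondence is irregular, so they are not cognates (the Rirevi form has a different source).

no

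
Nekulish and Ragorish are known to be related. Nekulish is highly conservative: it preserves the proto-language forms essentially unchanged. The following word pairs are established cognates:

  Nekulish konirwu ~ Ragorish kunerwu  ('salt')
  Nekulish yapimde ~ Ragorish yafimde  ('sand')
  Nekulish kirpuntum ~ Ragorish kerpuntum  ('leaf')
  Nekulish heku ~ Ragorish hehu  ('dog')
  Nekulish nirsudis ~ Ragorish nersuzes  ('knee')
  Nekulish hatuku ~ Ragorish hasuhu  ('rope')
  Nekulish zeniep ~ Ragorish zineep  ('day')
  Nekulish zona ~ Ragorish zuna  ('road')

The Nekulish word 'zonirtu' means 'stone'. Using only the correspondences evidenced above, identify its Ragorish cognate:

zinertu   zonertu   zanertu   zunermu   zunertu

konirwu ~ kunerwu, zona ~ zuna — Nekulish o corresponds to Ragorish u after a consonant, before a nasal.
konirwu ~ kunerwu, kirpuntum ~ kerpuntum — Nekulish i corresponds to Ragorish e after a consonant, before r.
Applying these to Nekulish 'zonirtu':
  zonirtu → zunirtu   (o→u after a consonant, before a nasal)
  zunirtu → zunertu   (i→e after a consonant, before r)
So the Ragorish cognate is 'zunertu'.

zunertu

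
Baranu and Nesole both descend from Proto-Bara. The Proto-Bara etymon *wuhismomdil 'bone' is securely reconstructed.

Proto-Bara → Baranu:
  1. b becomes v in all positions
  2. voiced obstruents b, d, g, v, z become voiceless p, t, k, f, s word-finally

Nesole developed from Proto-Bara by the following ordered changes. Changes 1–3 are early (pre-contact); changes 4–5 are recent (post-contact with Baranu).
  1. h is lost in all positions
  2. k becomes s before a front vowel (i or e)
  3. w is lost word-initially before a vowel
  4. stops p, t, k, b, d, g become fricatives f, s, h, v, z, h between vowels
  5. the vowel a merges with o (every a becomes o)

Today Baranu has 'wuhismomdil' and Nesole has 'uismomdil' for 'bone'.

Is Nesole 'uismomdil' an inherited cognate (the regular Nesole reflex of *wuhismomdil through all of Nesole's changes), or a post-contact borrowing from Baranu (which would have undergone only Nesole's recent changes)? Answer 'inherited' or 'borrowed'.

inherited

If inherited, *wuhismomdil would pass through all of Nesole's changes:
Nesole: *wuhismomdil > wuismomdil > uismomdil  (by h-loss, glide loss)
If borrowed from Baranu 'wuhismomdil' after the early changes, it would undergo only the recent ones:
  rule 4 (intervocalic lenition): no change (wuhismomdil)
  rule 5 (vowel merger): no change (wuhismomdil)
  ⇒ as a loan: wuhismomdil
Nesole 'uismomdil' matches the inherited outcome exactly, so it is an inherited cognate, not a loan.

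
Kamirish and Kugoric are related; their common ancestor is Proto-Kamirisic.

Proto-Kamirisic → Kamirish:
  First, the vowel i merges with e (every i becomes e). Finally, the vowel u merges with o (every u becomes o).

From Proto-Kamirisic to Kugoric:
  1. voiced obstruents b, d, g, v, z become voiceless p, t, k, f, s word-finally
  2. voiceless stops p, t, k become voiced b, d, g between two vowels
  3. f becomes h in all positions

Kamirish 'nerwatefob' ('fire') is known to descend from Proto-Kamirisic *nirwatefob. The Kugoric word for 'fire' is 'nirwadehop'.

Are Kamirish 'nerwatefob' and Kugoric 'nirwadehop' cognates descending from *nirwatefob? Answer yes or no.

Derive the expected Kugoric reflex of *nirwatefob:
Kugoric: start from *nirwatefob.
  rule 1 (final devoicing): nirwatefob → nirwatefop
  rule 2 (intervocalic voicing): nirwatefop → nirwadefop
  rule 3 (unconditioned shift): nirwadefop → nirwadehop
  ⇒ Kugoric nirwadehop
Kugoric 'nirwadehop' matches the regular reflex exactly, so the pair is cognate.

yes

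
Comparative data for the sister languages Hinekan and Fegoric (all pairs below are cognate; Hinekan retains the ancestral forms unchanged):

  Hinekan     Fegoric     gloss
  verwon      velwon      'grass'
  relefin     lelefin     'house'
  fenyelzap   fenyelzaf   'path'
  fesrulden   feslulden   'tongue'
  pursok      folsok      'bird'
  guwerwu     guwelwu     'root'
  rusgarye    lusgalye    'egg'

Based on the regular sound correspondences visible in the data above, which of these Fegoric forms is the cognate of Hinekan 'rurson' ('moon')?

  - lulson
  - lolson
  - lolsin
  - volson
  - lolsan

lolson

rusgarye ~ lusgalye — Hinekan r corresponds to Fegoric l word-initially before a back vowel.
pursok ~ folsok — Hinekan u corresponds to Fegoric o after a consonant, before r.
verwon ~ velwon, pursok ~ folsok — Hinekan r corresponds to Fegoric l after a vowel, before a consonant other than r, m, n, p, b, f, v.
Applying these to Hinekan 'rurson':
  rurson → lurson   (r→l word-initially before a back vowel)
  lurson → lorson   (u→o after a consonant, before r)
  lorson → lolson   (r→l after a vowel, before a consonant other than r, m, n, p, b, f, v)
So the Fegoric cognate is 'lolson'.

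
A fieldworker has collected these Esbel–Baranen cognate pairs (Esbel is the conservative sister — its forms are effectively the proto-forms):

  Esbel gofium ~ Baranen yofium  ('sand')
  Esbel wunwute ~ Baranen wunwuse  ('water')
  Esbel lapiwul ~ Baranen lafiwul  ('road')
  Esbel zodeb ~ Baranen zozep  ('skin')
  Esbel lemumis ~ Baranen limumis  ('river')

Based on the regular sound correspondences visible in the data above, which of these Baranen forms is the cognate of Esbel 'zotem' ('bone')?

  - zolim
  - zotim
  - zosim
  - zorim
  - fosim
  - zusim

zosim

wunwute ~ wunwuse — Esbel t corresponds to Baranen s between vowels (before a front vowel).
lemumis ~ limumis — Esbel e corresponds to Baranen i after a consonant, before a nasal.
Applying these to Esbel 'zotem':
  zotem → zosem   (t→s between vowels (before a front vowel))
  zosem → zosim   (e→i after a consonant, before a nasal)
So the Baranen cognate is 'zosim'.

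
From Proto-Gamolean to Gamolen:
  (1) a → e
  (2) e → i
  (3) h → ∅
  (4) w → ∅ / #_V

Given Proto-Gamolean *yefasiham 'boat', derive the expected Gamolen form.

yifisiim

Gamolen: start from *yefasiham.
  rule 1 (vowel merger): yefasiham → yefesihem
  rule 2 (vowel merger): yefesihem → yifisihim
  rule 3 (h-loss): yifisihim → yifisiim
  rule 4: no change — yifisiim
  ⇒ Gamolen yifisiim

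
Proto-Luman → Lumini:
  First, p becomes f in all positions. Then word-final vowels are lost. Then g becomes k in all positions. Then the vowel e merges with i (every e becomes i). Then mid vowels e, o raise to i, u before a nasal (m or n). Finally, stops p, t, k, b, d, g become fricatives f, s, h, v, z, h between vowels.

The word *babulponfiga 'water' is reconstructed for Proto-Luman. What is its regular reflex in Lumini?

bavulfunfik

Lumini: start from *babulponfiga.
  rule 1 (unconditioned shift): babulponfiga → babulfonfiga
  rule 2 (apocope): babulfonfiga → babulfonfig
  rule 3 (unconditioned shift): babulfonfig → babulfonfik
  rule 4: no change — babulfonfik
  rule 5 (pre-nasal raising): babulfonfik → babulfunfik
  rule 6 (intervocalic lenition): babulfunfik → bavulfunfik
  ⇒ Lumini bavulfunfik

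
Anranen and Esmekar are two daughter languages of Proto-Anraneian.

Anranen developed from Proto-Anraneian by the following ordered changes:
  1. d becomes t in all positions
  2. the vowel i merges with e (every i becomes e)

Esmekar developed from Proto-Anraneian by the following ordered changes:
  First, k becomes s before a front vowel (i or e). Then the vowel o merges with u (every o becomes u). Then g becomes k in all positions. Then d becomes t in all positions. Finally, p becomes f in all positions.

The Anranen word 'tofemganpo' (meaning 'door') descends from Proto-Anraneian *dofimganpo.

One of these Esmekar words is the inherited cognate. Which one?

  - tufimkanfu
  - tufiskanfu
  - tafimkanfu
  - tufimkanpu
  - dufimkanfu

Esmekar: *dofimganpo > dufimganpu > dufimkanpu > tufimkanpu > tufimkanfu  (by vowel merger, unconditioned shift, unconditioned shift, unconditioned shift)
Among the options, 'tufimkanfu' alone shows every Esmekar change applied in order.

tufimkanfu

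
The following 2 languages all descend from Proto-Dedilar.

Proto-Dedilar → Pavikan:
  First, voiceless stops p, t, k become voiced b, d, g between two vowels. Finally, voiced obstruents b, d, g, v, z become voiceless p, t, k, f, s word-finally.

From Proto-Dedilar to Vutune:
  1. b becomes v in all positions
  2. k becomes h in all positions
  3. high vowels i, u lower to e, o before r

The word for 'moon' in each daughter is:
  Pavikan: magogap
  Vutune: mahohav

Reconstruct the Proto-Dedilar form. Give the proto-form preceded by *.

Position 3: Pavikan has g, Vutune has h. Taking the neighbouring segments as reconstructed: Pavikan g could go back to *k or *g; Vutune h could go back to *k or *h — the one source consistent with every daughter is *k.
Position 7: Pavikan has p, Vutune has v. Taking the neighbouring segments as reconstructed: Pavikan p could go back to *p or *b; Vutune v could go back to *b or *v — the one source consistent with every daughter is *b.
This points to *makokab. Verify forward in each daughter:
Pavikan: *makokab
  makokab → magogab   [intervocalic voicing]
  magogab → magogap   [final devoicing]
  giving Pavikan magogap.
Vutune: start from *makokab.
  rule 1 (unconditioned shift): makokab → makokav
  rule 2 (unconditioned shift): makokav → mahohav
  rule 3: no change — mahohav
  ⇒ Vutune mahohav
No other proto-form is consistent with every reflex, so the reconstruction is *makokab.

*makokab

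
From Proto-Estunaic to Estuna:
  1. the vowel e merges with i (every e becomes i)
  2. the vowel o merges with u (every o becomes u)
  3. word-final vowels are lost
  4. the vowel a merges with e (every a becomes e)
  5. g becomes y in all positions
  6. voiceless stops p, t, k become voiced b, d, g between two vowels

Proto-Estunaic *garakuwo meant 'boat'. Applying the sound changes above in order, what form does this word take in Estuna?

yereguw

Estuna: *garakuwo > garakuwu > garakuw > gerekuw > yerekuw > yereguw  (by vowel merger, apocope, vowel merger, unconditioned shift, intervocalic voicing)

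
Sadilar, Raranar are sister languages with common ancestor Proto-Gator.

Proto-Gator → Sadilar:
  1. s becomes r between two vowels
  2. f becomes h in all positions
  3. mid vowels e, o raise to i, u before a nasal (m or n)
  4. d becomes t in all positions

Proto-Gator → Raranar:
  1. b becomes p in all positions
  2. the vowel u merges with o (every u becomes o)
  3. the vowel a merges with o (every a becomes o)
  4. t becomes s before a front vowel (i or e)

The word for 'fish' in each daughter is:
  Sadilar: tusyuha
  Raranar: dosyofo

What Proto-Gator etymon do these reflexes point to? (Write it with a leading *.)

*dusyufa

Position 2: Sadilar has u, Raranar has o. Taking the neighbouring segments as reconstructed: Sadilar u can only go back to *u; Raranar o could go back to *a or *o or *u — the one source consistent with every daughter is *u.
Position 7: Sadilar has a, Raranar has o. Sadilar preserves a here (none of its changes turn any other segment into a), so the proto-segment is *a.
This points to *dusyufa. Verify forward in each daughter:
Sadilar: *dusyufa > dusyuha > tusyuha  (by unconditioned shift, unconditioned shift)
Raranar: *dusyufa > dosyofa > dosyofo  (by vowel merger, vowel merger)
Only *dusyufa yields all of Sadilar tusyuha, Raranar dosyofo.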